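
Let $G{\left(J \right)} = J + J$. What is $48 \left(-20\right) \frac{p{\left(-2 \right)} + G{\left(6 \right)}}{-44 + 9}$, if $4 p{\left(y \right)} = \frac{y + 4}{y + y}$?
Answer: $\frac{2280}{7} \approx 325.71$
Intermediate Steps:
$p{\left(y \right)} = \frac{4 + y}{8 y}$ ($p{\left(y \right)} = \frac{\left(y + 4\right) \frac{1}{y + y}}{4} = \frac{\left(4 + y\right) \frac{1}{2 y}}{4} = \frac{\frac{1}{2} \frac{1}{y} \left(4 + y\right)}{4} = \frac{4 + y}{8 y}$)
$G{\left(J \right)} = 2 J$
$48 \left(-20\right) \frac{p{\left(-2 \right)} + G{\left(6 \right)}}{-44 + 9} = 48 \left(-20\right) \frac{\frac{4 - 2}{8 \left(-2\right)} + 2 \cdot 6}{-44 + 9} = - 960 \frac{\frac{1}{8} \left(- \frac{1}{2}\right) 2 + 12}{-35} = - 960 \left(- \frac{1}{8} + 12\right) \left(- \frac{1}{35}\right) = - 960 \cdot \frac{95}{8} \left(- \frac{1}{35}\right) = \left(-960\right) \left(- \frac{19}{56}\right) = \frac{2280}{7}$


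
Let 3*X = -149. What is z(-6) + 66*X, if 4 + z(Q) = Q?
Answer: -3288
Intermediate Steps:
X = -149/3 (X = (⅓)*(-149) = -149/3 ≈ -49.667)
z(Q) = -4 + Q
z(-6) + 66*X = (-4 - 6) + 66*(-149/3) = -10 - 3278 = -3288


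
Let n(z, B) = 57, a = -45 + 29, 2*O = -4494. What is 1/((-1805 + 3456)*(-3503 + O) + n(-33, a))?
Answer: -1/9493193 ≈ -1.0534e-7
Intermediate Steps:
O = -2247 (O = (½)*(-4494) = -2247)
a = -16
1/((-1805 + 3456)*(-3503 + O) + n(-33, a)) = 1/((-1805 + 3456)*(-3503 - 2247) + 57) = 1/(1651*(-5750) + 57) = 1/(-9493250 + 57) = 1/(-9493193) = -1/9493193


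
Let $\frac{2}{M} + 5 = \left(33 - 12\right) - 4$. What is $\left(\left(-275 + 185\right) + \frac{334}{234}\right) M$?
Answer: $- \frac{10363}{702} \approx -14.762$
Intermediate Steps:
$M = \frac{1}{6}$ ($M = \frac{2}{-5 + \left(\left(33 - 12\right) - 4\right)} = \frac{2}{-5 + \left(21 - 4\right)} = \frac{2}{-5 + 17} = \frac{2}{12} = 2 \cdot \frac{1}{12} = \frac{1}{6} \approx 0.16667$)
$\left(\left(-275 + 185\right) + \frac{334}{234}\right) M = \left(\left(-275 + 185\right) + \frac{334}{234}\right) \frac{1}{6} = \left(-90 + 334 \cdot \frac{1}{234}\right) \frac{1}{6} = \left(-90 + \frac{167}{117}\right) \frac{1}{6} = \left(- \frac{10363}{117}\right) \frac{1}{6} = - \frac{10363}{702}$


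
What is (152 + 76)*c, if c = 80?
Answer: 18240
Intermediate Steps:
(152 + 76)*c = (152 + 76)*80 = 228*80 = 18240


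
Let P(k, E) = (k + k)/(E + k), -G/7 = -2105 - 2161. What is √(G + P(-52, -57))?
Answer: √354801758/109 ≈ 172.81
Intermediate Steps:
G = 29862 (G = -7*(-2105 - 2161) = -7*(-4266) = 29862)
P(k, E) = 2*k/(E + k) (P(k, E) = (2*k)/(E + k) = 2*k/(E + k))
√(G + P(-52, -57)) = √(29862 + 2*(-52)/(-57 - 52)) = √(29862 + 2*(-52)/(-109)) = √(29862 + 2*(-52)*(-1/109)) = √(29862 + 104/109) = √(3255062/109) = √354801758/109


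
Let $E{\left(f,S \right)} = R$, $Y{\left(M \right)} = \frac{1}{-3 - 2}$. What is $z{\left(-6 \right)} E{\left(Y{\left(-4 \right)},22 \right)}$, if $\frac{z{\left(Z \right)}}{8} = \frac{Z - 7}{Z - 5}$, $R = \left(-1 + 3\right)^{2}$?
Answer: $\frac{416}{11} \approx 37.818$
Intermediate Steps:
$R = 4$ ($R = 2^{2} = 4$)
$Y{\left(M \right)} = - \frac{1}{5}$ ($Y{\left(M \right)} = \frac{1}{-5} = - \frac{1}{5}$)
$E{\left(f,S \right)} = 4$
$z{\left(Z \right)} = \frac{8 \left(-7 + Z\right)}{-5 + Z}$ ($z{\left(Z \right)} = 8 \frac{Z - 7}{Z - 5} = 8 \frac{-7 + Z}{-5 + Z} = \frac{8 \left(-7 + Z\right)}{-5 + Z}$)
$z{\left(-6 \right)} E{\left(Y{\left(-4 \right)},22 \right)} = \frac{8 \left(-7 - 6\right)}{-5 - 6} \cdot 4 = 8 \frac{1}{-11} \left(-13\right) 4 = 8 \left(- \frac{1}{11}\right) \left(-13\right) 4 = \frac{104}{11} \cdot 4 = \frac{416}{11}$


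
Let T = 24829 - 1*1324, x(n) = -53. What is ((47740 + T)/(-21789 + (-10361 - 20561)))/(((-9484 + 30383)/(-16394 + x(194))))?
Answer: 1171766515/1101607189 ≈ 1.0637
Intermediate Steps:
T = 23505 (T = 24829 - 1324 = 23505)
((47740 + T)/(-21789 + (-10361 - 20561)))/(((-9484 + 30383)/(-16394 + x(194)))) = ((47740 + 23505)/(-21789 + (-10361 - 20561)))/(((-9484 + 30383)/(-16394 - 53))) = (71245/(-21789 - 30922))/((20899/(-16447))) = (71245/(-52711))/((20899*(-1/16447))) = (71245*(-1/52711))/(-20899/16447) = -71245/52711*(-16447/20899) = 1171766515/1101607189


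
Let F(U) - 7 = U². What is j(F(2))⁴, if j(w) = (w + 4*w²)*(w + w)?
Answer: 14064086182410000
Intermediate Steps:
F(U) = 7 + U²
j(w) = 2*w*(w + 4*w²) (j(w) = (w + 4*w²)*(2*w) = 2*w*(w + 4*w²))
j(F(2))⁴ = ((7 + 2²)²*(2 + 8*(7 + 2²)))⁴ = ((7 + 4)²*(2 + 8*(7 + 4)))⁴ = (11²*(2 + 8*11))⁴ = (121*(2 + 88))⁴ = (121*90)⁴ = 10890⁴ = 14064086182410000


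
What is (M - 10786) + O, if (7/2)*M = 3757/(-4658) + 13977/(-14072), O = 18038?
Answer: 48929574243/6747524 ≈ 7251.5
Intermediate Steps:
M = -3469805/6747524 (M = 2*(3757/(-4658) + 13977/(-14072))/7 = 2*(3757*(-1/4658) + 13977*(-1/14072))/7 = 2*(-221/274 - 13977/14072)/7 = (2/7)*(-3469805/1927864) = -3469805/6747524 ≈ -0.51423)
(M - 10786) + O = (-3469805/6747524 - 10786) + 18038 = -72782263669/6747524 + 18038 = 48929574243/6747524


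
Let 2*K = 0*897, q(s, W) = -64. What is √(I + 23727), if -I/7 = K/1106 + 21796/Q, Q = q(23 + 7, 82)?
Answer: 5*√16711/4 ≈ 161.59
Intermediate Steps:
K = 0 (K = (0*897)/2 = (½)*0 = 0)
Q = -64
I = 38143/16 (I = -7*(0/1106 + 21796/(-64)) = -7*(0*(1/1106) + 21796*(-1/64)) = -7*(0 - 5449/16) = -7*(-5449/16) = 38143/16 ≈ 2383.9)
√(I + 23727) = √(38143/16 + 23727) = √(417775/16) = 5*√16711/4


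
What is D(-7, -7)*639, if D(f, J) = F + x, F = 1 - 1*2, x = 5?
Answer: 2556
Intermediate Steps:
F = -1 (F = 1 - 2 = -1)
D(f, J) = 4 (D(f, J) = -1 + 5 = 4)
D(-7, -7)*639 = 4*639 = 2556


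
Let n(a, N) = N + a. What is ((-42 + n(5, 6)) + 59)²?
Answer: 784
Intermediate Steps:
((-42 + n(5, 6)) + 59)² = ((-42 + (6 + 5)) + 59)² = ((-42 + 11) + 59)² = (-31 + 59)² = 28² = 784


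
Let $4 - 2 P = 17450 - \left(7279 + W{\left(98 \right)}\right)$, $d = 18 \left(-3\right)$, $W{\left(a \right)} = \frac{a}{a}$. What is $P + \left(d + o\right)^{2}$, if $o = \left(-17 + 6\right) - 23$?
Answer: $2661$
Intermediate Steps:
$W{\left(a \right)} = 1$
$d = -54$
$o = -34$ ($o = -11 - 23 = -34$)
$P = -5083$ ($P = 2 - \frac{17450 - 7280}{2} = 2 - 5085 = -5083$)
$P + \left(d + o\right)^{2} = -5083 + \left(-54 - 34\right)^{2} = -5083 + \left(-88\right)^{2} = -5083 + 7744 = 2661$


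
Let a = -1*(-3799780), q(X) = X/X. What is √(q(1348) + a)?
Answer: √3799781 ≈ 1949.3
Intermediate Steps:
q(X) = 1
a = 3799780
√(q(1348) + a) = √(1 + 3799780) = √3799781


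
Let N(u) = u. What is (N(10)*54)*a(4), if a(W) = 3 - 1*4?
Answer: -540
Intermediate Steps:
a(W) = -1 (a(W) = 3 - 4 = -1)
(N(10)*54)*a(4) = (10*54)*(-1) = 540*(-1) = -540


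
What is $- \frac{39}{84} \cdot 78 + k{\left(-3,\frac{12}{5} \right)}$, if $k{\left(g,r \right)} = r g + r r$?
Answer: $- \frac{13179}{350} \approx -37.654$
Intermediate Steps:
$k{\left(g,r \right)} = r^{2} + g r$ ($k{\left(g,r \right)} = g r + r^{2} = r^{2} + g r$)
$- \frac{39}{84} \cdot 78 + k{\left(-3,\frac{12}{5} \right)} = - \frac{39}{84} \cdot 78 + \frac{12}{5} \left(-3 + \frac{12}{5}\right) = \left(-39\right) \frac{1}{84} \cdot 78 + 12 \cdot \frac{1}{5} \left(-3 + 12 \cdot \frac{1}{5}\right) = \left(- \frac{13}{28}\right) 78 + \frac{12 \left(-3 + \frac{12}{5}\right)}{5} = - \frac{507}{14} + \frac{12}{5} \left(- \frac{3}{5}\right) = - \frac{507}{14} - \frac{36}{25} = - \frac{13179}{350}$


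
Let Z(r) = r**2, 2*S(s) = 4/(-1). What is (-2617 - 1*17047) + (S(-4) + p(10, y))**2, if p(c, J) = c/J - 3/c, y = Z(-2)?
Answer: -491599/25 ≈ -19664.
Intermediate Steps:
S(s) = -2 (S(s) = (4/(-1))/2 = (4*(-1))/2 = (1/2)*(-4) = -2)
y = 4 (y = (-2)**2 = 4)
p(c, J) = -3/c + c/J
(-2617 - 1*17047) + (S(-4) + p(10, y))**2 = (-2617 - 1*17047) + (-2 + (-3/10 + 10/4))**2 = (-2617 - 17047) + (-2 + (-3*1/10 + 10*(1/4)))**2 = -19664 + (-2 + (-3/10 + 5/2))**2 = -19664 + (-2 + 11/5)**2 = -19664 + (1/5)**2 = -19664 + 1/25 = -491599/25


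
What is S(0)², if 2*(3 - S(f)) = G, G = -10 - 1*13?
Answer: 841/4 ≈ 210.25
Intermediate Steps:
G = -23 (G = -10 - 13 = -23)
S(f) = 29/2 (S(f) = 3 - ½*(-23) = 3 + 23/2 = 29/2)
S(0)² = (29/2)² = 841/4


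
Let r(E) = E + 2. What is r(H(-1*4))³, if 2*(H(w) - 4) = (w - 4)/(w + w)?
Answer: 2197/8 ≈ 274.63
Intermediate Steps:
H(w) = 4 + (-4 + w)/(4*w) (H(w) = 4 + ((w - 4)/(w + w))/2 = 4 + ((-4 + w)/((2*w)))/2 = 4 + ((-4 + w)*(1/(2*w)))/2 = 4 + ((-4 + w)/(2*w))/2 = 4 + (-4 + w)/(4*w))
r(E) = 2 + E
r(H(-1*4))³ = (2 + (17/4 - 1/((-1*4))))³ = (2 + (17/4 - 1/(-4)))³ = (2 + (17/4 - 1*(-¼)))³ = (2 + (17/4 + ¼))³ = (2 + 9/2)³ = (13/2)³ = 2197/8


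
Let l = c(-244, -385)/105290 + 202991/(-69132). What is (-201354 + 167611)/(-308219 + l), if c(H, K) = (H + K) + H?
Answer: 122806101046020/1121759632213973 ≈ 0.10948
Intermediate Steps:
c(H, K) = K + 2*H
l = -10716637313/3639454140 (l = (-385 + 2*(-244))/105290 + 202991/(-69132) = (-385 - 488)*(1/105290) + 202991*(-1/69132) = -873*1/105290 - 202991/69132 = -873/105290 - 202991/69132 = -10716637313/3639454140 ≈ -2.9446)
(-201354 + 167611)/(-308219 + l) = (-201354 + 167611)/(-308219 - 10716637313/3639454140) = -33743/(-1121759632213973/3639454140) = -33743*(-3639454140/1121759632213973) = 122806101046020/1121759632213973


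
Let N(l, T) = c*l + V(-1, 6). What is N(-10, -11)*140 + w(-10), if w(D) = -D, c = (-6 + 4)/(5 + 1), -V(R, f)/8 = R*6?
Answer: 21590/3 ≈ 7196.7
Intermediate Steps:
V(R, f) = -48*R (V(R, f) = -8*R*6 = -48*R)
c = -⅓ (c = -2/6 = -2*⅙ = -⅓ ≈ -0.33333)
N(l, T) = 48 - l/3 (N(l, T) = -l/3 - 48*(-1) = -l/3 + 48 = 48 - l/3)
N(-10, -11)*140 + w(-10) = (48 - ⅓*(-10))*140 - 1*(-10) = (48 + 10/3)*140 + 10 = (154/3)*140 + 10 = 21560/3 + 10 = 21590/3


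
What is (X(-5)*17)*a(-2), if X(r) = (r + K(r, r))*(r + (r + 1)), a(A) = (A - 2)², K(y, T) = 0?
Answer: 12240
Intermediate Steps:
a(A) = (-2 + A)²
X(r) = r*(1 + 2*r) (X(r) = (r + 0)*(r + (r + 1)) = r*(r + (1 + r)) = r*(1 + 2*r))
(X(-5)*17)*a(-2) = (-5*(1 + 2*(-5))*17)*(-2 - 2)² = (-5*(1 - 10)*17)*(-4)² = (-5*(-9)*17)*16 = (45*17)*16 = 765*16 = 12240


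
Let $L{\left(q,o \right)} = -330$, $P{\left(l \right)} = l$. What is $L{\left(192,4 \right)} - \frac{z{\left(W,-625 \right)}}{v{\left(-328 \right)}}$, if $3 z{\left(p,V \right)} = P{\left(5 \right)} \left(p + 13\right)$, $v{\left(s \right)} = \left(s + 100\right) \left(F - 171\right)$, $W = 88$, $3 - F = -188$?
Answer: $- \frac{902779}{2736} \approx -329.96$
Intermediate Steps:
$F = 191$ ($F = 3 - -188 = 3 + 188 = 191$)
$v{\left(s \right)} = 2000 + 20 s$ ($v{\left(s \right)} = \left(s + 100\right) \left(191 - 171\right) = \left(100 + s\right) 20 = 2000 + 20 s$)
$z{\left(p,V \right)} = \frac{65}{3} + \frac{5 p}{3}$ ($z{\left(p,V \right)} = \frac{5 \left(p + 13\right)}{3} = \frac{5 \left(13 + p\right)}{3} = \frac{65 + 5 p}{3} = \frac{65}{3} + \frac{5 p}{3}$)
$L{\left(192,4 \right)} - \frac{z{\left(W,-625 \right)}}{v{\left(-328 \right)}} = -330 - \frac{\frac{65}{3} + \frac{5}{3} \cdot 88}{2000 + 20 \left(-328\right)} = -330 - \frac{\frac{65}{3} + \frac{440}{3}}{2000 - 6560} = -330 - \frac{505}{3 \left(-4560\right)} = -330 - \frac{505}{3} \left(- \frac{1}{4560}\right) = -330 - - \frac{101}{2736} = -330 + \frac{101}{2736} = - \frac{902779}{2736}$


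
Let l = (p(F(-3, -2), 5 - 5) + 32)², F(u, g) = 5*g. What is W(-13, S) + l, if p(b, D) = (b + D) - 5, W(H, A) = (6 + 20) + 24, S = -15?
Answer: 339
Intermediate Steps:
W(H, A) = 50 (W(H, A) = 26 + 24 = 50)
p(b, D) = -5 + D + b (p(b, D) = (D + b) - 5 = -5 + D + b)
l = 289 (l = ((-5 + (5 - 5) + 5*(-2)) + 32)² = ((-5 + 0 - 10) + 32)² = (-15 + 32)² = 17² = 289)
W(-13, S) + l = 50 + 289 = 339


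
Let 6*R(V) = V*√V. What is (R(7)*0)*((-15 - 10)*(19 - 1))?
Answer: 0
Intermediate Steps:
R(V) = V^(3/2)/6 (R(V) = (V*√V)/6 = V^(3/2)/6)
(R(7)*0)*((-15 - 10)*(19 - 1)) = ((7^(3/2)/6)*0)*((-15 - 10)*(19 - 1)) = (((7*√7)/6)*0)*(-25*18) = ((7*√7/6)*0)*(-450) = 0*(-450) = 0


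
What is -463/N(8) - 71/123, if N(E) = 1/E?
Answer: -455663/123 ≈ -3704.6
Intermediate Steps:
-463/N(8) - 71/123 = -463/(1/8) - 71/123 = -463/⅛ - 71*1/123 = -463*8 - 71/123 = -3704 - 71/123 = -455663/123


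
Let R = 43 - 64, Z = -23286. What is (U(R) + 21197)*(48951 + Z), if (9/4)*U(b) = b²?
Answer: 549051345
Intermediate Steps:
R = -21
U(b) = 4*b²/9
(U(R) + 21197)*(48951 + Z) = ((4/9)*(-21)² + 21197)*(48951 - 23286) = ((4/9)*441 + 21197)*25665 = (196 + 21197)*25665 = 21393*25665 = 549051345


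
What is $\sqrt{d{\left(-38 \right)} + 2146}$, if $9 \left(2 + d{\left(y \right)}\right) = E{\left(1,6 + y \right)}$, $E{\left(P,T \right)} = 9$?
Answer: $\sqrt{2145} \approx 46.314$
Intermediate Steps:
$d{\left(y \right)} = -1$ ($d{\left(y \right)} = -2 + \frac{1}{9} \cdot 9 = -2 + 1 = -1$)
$\sqrt{d{\left(-38 \right)} + 2146} = \sqrt{-1 + 2146} = \sqrt{2145}$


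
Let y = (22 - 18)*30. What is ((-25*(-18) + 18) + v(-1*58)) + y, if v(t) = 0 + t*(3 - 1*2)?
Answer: 530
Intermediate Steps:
y = 120 (y = 4*30 = 120)
v(t) = t (v(t) = 0 + t*(3 - 2) = 0 + t*1 = 0 + t = t)
((-25*(-18) + 18) + v(-1*58)) + y = ((-25*(-18) + 18) - 1*58) + 120 = ((450 + 18) - 58) + 120 = (468 - 58) + 120 = 410 + 120 = 530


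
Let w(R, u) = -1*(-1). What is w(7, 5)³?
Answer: 1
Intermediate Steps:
w(R, u) = 1
w(7, 5)³ = 1³ = 1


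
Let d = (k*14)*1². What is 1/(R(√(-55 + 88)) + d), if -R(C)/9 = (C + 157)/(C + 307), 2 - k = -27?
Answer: 18909101/7590092672 + 675*√33/7590092672 ≈ 0.0024918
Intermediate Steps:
k = 29 (k = 2 - 1*(-27) = 2 + 27 = 29)
R(C) = -9*(157 + C)/(307 + C) (R(C) = -9*(C + 157)/(C + 307) = -9*(157 + C)/(307 + C))
d = 406 (d = (29*14)*1² = 406*1 = 406)
1/(R(√(-55 + 88)) + d) = 1/(9*(-157 - √(-55 + 88))/(307 + √(-55 + 88)) + 406) = 1/(9*(-157 - √33)/(307 + √33) + 406) = 1/(406 + 9*(-157 - √33)/(307 + √33))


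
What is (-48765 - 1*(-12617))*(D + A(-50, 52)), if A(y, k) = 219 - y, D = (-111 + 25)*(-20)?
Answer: -71898372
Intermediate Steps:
D = 1720 (D = -86*(-20) = 1720)
(-48765 - 1*(-12617))*(D + A(-50, 52)) = (-48765 - 1*(-12617))*(1720 + (219 - 1*(-50))) = (-48765 + 12617)*(1720 + (219 + 50)) = -36148*(1720 + 269) = -36148*1989 = -71898372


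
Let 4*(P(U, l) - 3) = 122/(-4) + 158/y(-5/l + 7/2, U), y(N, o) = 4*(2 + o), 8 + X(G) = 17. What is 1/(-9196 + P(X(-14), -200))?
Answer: -11/101197 ≈ -0.00010870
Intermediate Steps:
X(G) = 9 (X(G) = -8 + 17 = 9)
y(N, o) = 8 + 4*o
P(U, l) = -37/8 + 79/(2*(8 + 4*U)) (P(U, l) = 3 + (122/(-4) + 158/(8 + 4*U))/4 = 3 + (122*(-¼) + 158/(8 + 4*U))/4 = 3 + (-61/2 + 158/(8 + 4*U))/4 = 3 + (-61/8 + 79/(2*(8 + 4*U))) = -37/8 + 79/(2*(8 + 4*U)))
1/(-9196 + P(X(-14), -200)) = 1/(-9196 + (5 - 37*9)/(8*(2 + 9))) = 1/(-9196 + (⅛)*(5 - 333)/11) = 1/(-9196 + (⅛)*(1/11)*(-328)) = 1/(-9196 - 41/11) = 1/(-101197/11) = -11/101197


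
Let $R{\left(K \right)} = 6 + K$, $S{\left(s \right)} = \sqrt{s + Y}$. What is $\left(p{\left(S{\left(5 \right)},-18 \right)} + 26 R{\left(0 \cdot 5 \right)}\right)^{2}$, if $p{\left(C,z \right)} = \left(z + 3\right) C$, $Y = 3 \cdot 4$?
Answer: $28161 - 4680 \sqrt{17} \approx 8864.9$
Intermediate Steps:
$Y = 12$
$S{\left(s \right)} = \sqrt{12 + s}$ ($S{\left(s \right)} = \sqrt{s + 12} = \sqrt{12 + s}$)
$p{\left(C,z \right)} = C \left(3 + z\right)$ ($p{\left(C,z \right)} = \left(3 + z\right) C = C \left(3 + z\right)$)
$\left(p{\left(S{\left(5 \right)},-18 \right)} + 26 R{\left(0 \cdot 5 \right)}\right)^{2} = \left(\sqrt{12 + 5} \left(3 - 18\right) + 26 \left(6 + 0 \cdot 5\right)\right)^{2} = \left(\sqrt{17} \left(-15\right) + 26 \left(6 + 0\right)\right)^{2} = \left(- 15 \sqrt{17} + 26 \cdot 6\right)^{2} = \left(- 15 \sqrt{17} + 156\right)^{2} = \left(156 - 15 \sqrt{17}\right)^{2}$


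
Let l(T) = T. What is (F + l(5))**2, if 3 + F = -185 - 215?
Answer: 158404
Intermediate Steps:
F = -403 (F = -3 + (-185 - 215) = -3 - 400 = -403)
(F + l(5))**2 = (-403 + 5)**2 = (-398)**2 = 158404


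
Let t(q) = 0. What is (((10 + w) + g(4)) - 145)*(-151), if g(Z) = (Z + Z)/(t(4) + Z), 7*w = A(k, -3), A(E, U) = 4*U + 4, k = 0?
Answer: 141789/7 ≈ 20256.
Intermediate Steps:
A(E, U) = 4 + 4*U
w = -8/7 (w = (4 + 4*(-3))/7 = (4 - 12)/7 = (⅐)*(-8) = -8/7 ≈ -1.1429)
g(Z) = 2 (g(Z) = (Z + Z)/(0 + Z) = (2*Z)/Z = 2)
(((10 + w) + g(4)) - 145)*(-151) = (((10 - 8/7) + 2) - 145)*(-151) = ((62/7 + 2) - 145)*(-151) = (76/7 - 145)*(-151) = -939/7*(-151) = 141789/7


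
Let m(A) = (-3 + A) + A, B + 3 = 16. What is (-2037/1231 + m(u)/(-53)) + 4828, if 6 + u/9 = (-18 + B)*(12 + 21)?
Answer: 318677954/65243 ≈ 4884.5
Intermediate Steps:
B = 13 (B = -3 + 16 = 13)
u = -1539 (u = -54 + 9*((-18 + 13)*(12 + 21)) = -54 + 9*(-5*33) = -54 + 9*(-165) = -54 - 1485 = -1539)
m(A) = -3 + 2*A
(-2037/1231 + m(u)/(-53)) + 4828 = (-2037/1231 + (-3 + 2*(-1539))/(-53)) + 4828 = (-2037*1/1231 + (-3 - 3078)*(-1/53)) + 4828 = (-2037/1231 - 3081*(-1/53)) + 4828 = (-2037/1231 + 3081/53) + 4828 = 3684750/65243 + 4828 = 318677954/65243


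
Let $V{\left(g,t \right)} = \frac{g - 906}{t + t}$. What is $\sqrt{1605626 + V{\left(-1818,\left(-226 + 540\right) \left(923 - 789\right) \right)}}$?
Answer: $\frac{\sqrt{710645949293066}}{21038} \approx 1267.1$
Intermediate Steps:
$V{\left(g,t \right)} = \frac{-906 + g}{2 t}$
$\sqrt{1605626 + V{\left(-1818,\left(-226 + 540\right) \left(923 - 789\right) \right)}} = \sqrt{1605626 + \frac{-906 - 1818}{2 \left(-226 + 540\right) \left(923 - 789\right)}} = \sqrt{1605626 + \frac{1}{2} \frac{1}{314 \cdot 134} \left(-2724\right)} = \sqrt{1605626 + \frac{1}{2} \cdot \frac{1}{42076} \left(-2724\right)} = \sqrt{1605626 - \frac{681}{21038}} = \sqrt{\frac{33779159107}{21038}} = \frac{\sqrt{710645949293066}}{21038}$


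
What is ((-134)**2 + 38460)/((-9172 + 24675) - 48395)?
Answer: -14104/8223 ≈ -1.7152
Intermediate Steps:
((-134)**2 + 38460)/((-9172 + 24675) - 48395) = (17956 + 38460)/(15503 - 48395) = 56416/(-32892) = 56416*(-1/32892) = -14104/8223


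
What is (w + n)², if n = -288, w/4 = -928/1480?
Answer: 2888417536/34225 ≈ 84395.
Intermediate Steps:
w = -464/185 (w = 4*(-928/1480) = 4*(-928*1/1480) = 4*(-116/185) = -464/185 ≈ -2.5081)
(w + n)² = (-464/185 - 288)² = (-53744/185)² = 2888417536/34225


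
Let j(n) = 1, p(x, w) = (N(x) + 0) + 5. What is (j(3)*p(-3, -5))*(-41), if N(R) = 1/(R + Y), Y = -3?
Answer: -1189/6 ≈ -198.17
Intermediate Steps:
N(R) = 1/(-3 + R) (N(R) = 1/(R - 3) = 1/(-3 + R))
p(x, w) = 5 + 1/(-3 + x) (p(x, w) = (1/(-3 + x) + 0) + 5 = 1/(-3 + x) + 5 = 5 + 1/(-3 + x))
(j(3)*p(-3, -5))*(-41) = (1*((-14 + 5*(-3))/(-3 - 3)))*(-41) = (1*((-14 - 15)/(-6)))*(-41) = (1*(-1/6*(-29)))*(-41) = (1*(29/6))*(-41) = (29/6)*(-41) = -1189/6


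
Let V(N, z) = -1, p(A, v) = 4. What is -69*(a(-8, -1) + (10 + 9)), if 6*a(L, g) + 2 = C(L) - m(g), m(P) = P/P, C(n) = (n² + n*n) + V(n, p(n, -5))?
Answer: -2737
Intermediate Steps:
C(n) = -1 + 2*n² (C(n) = (n² + n*n) - 1 = (n² + n²) - 1 = 2*n² - 1 = -1 + 2*n²)
m(P) = 1
a(L, g) = -⅔ + L²/3 (a(L, g) = -⅓ + ((-1 + 2*L²) - 1*1)/6 = -⅓ + ((-1 + 2*L²) - 1)/6 = -⅓ + (-2 + 2*L²)/6 = -⅓ + (-⅓ + L²/3) = -⅔ + L²/3)
-69*(a(-8, -1) + (10 + 9)) = -69*((-⅔ + (⅓)*(-8)²) + (10 + 9)) = -69*((-⅔ + (⅓)*64) + 19) = -69*((-⅔ + 64/3) + 19) = -69*(62/3 + 19) = -69*119/3 = -2737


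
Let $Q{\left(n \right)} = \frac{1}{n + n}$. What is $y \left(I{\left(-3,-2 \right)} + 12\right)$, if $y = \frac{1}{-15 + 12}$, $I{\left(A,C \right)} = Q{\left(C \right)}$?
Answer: $- \frac{47}{12} \approx -3.9167$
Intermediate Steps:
$Q{\left(n \right)} = \frac{1}{2 n}$
$I{\left(A,C \right)} = \frac{1}{2 C}$
$y = - \frac{1}{3}$ ($y = \frac{1}{-3} = - \frac{1}{3} \approx -0.33333$)
$y \left(I{\left(-3,-2 \right)} + 12\right) = - \frac{\frac{1}{2 \left(-2\right)} + 12}{3} = - \frac{\frac{1}{2} \left(- \frac{1}{2}\right) + 12}{3} = - \frac{- \frac{1}{4} + 12}{3} = \left(- \frac{1}{3}\right) \frac{47}{4} = - \frac{47}{12}$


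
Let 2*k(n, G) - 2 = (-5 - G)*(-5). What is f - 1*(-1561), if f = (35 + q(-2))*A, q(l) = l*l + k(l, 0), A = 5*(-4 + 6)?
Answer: 2086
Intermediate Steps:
k(n, G) = 27/2 + 5*G/2 (k(n, G) = 1 + ((-5 - G)*(-5))/2 = 1 + (25 + 5*G)/2 = 1 + (25/2 + 5*G/2) = 27/2 + 5*G/2)
A = 10 (A = 5*2 = 10)
q(l) = 27/2 + l**2 (q(l) = l*l + (27/2 + (5/2)*0) = l**2 + (27/2 + 0) = l**2 + 27/2 = 27/2 + l**2)
f = 525 (f = (35 + (27/2 + (-2)**2))*10 = (35 + (27/2 + 4))*10 = (35 + 35/2)*10 = (105/2)*10 = 525)
f - 1*(-1561) = 525 - 1*(-1561) = 525 + 1561 = 2086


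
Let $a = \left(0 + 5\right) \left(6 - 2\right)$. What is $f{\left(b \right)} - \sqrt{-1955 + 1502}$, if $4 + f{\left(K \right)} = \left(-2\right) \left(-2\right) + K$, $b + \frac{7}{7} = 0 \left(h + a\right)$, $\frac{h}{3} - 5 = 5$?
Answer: $-1 - i \sqrt{453} \approx -1.0 - 21.284 i$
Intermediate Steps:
$h = 30$ ($h = 15 + 3 \cdot 5 = 15 + 15 = 30$)
$a = 20$ ($a = 5 \cdot 4 = 20$)
$b = -1$ ($b = -1 + 0 \left(30 + 20\right) = -1 + 0 \cdot 50 = -1 + 0 = -1$)
$f{\left(K \right)} = K$ ($f{\left(K \right)} = -4 + \left(\left(-2\right) \left(-2\right) + K\right) = -4 + \left(4 + K\right) = K$)
$f{\left(b \right)} - \sqrt{-1955 + 1502} = -1 - \sqrt{-1955 + 1502} = -1 - \sqrt{-453} = -1 - i \sqrt{453}$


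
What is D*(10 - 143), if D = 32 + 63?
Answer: -12635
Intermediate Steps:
D = 95
D*(10 - 143) = 95*(10 - 143) = 95*(-133) = -12635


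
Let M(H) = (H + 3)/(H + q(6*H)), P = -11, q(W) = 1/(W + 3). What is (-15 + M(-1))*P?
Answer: 363/2 ≈ 181.50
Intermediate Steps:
q(W) = 1/(3 + W)
M(H) = (3 + H)/(H + 1/(3 + 6*H)) (M(H) = (H + 3)/(H + 1/(3 + 6*H)) = (3 + H)/(H + 1/(3 + 6*H)))
(-15 + M(-1))*P = (-15 + (3 - 1)/(-1 + 1/(3 + 6*(-1))))*(-11) = (-15 + 2/(-1 + 1/(3 - 6)))*(-11) = (-15 + 2/(-1 + 1/(-3)))*(-11) = (-15 + 2/(-1 - 1/3))*(-11) = (-15 + 2/(-4/3))*(-11) = (-15 - 3/4*2)*(-11) = (-15 - 3/2)*(-11) = -33/2*(-11) = 363/2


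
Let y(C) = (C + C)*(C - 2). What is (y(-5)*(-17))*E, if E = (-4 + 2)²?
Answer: -4760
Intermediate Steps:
E = 4 (E = (-2)² = 4)
y(C) = 2*C*(-2 + C) (y(C) = (2*C)*(-2 + C) = 2*C*(-2 + C))
(y(-5)*(-17))*E = ((2*(-5)*(-2 - 5))*(-17))*4 = ((2*(-5)*(-7))*(-17))*4 = (70*(-17))*4 = -1190*4 = -4760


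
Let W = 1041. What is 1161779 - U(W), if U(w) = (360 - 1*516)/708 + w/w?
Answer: 68544915/59 ≈ 1.1618e+6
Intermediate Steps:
U(w) = 46/59 (U(w) = (360 - 516)*(1/708) + 1 = -156*1/708 + 1 = -13/59 + 1 = 46/59)
1161779 - U(W) = 1161779 - 1*46/59 = 1161779 - 46/59 = 68544915/59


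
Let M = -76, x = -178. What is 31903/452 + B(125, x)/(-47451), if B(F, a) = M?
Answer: 1513863605/21447852 ≈ 70.583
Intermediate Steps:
B(F, a) = -76
31903/452 + B(125, x)/(-47451) = 31903/452 - 76/(-47451) = 31903*(1/452) - 76*(-1/47451) = 31903/452 + 76/47451 = 1513863605/21447852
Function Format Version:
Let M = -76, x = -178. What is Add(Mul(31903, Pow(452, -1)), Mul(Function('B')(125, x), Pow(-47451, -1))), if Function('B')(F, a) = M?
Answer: Rational(1513863605, 21447852) ≈ 70.583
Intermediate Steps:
Function('B')(F, a) = -76
Add(Mul(31903, Pow(452, -1)), Mul(Function('B')(125, x), Pow(-47451, -1))) = Add(Mul(31903, Pow(452, -1)), Mul(-76, Pow(-47451, -1))) = Add(Mul(31903, Rational(1, 452)), Mul(-76, Rational(-1, 47451))) = Add(Rational(31903, 452), Rational(76, 47451)) = Rational(1513863605, 21447852)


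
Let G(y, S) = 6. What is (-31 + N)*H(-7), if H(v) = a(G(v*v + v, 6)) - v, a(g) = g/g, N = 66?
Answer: 280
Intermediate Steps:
a(g) = 1
H(v) = 1 - v
(-31 + N)*H(-7) = (-31 + 66)*(1 - 1*(-7)) = 35*(1 + 7) = 35*8 = 280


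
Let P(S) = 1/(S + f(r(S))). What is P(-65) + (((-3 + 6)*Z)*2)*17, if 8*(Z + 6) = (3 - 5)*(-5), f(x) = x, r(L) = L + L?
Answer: -188957/390 ≈ -484.50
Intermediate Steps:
r(L) = 2*L
P(S) = 1/(3*S) (P(S) = 1/(S + 2*S) = 1/(3*S))
Z = -19/4 (Z = -6 + ((3 - 5)*(-5))/8 = -6 + (-2*(-5))/8 = -6 + (⅛)*10 = -6 + 5/4 = -19/4 ≈ -4.7500)
P(-65) + (((-3 + 6)*Z)*2)*17 = (⅓)/(-65) + (((-3 + 6)*(-19/4))*2)*17 = (⅓)*(-1/65) + ((3*(-19/4))*2)*17 = -1/195 - 57/4*2*17 = -1/195 - 57/2*17 = -1/195 - 969/2 = -188957/390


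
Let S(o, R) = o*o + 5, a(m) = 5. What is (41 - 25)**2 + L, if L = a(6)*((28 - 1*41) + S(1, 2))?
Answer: 221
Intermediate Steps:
S(o, R) = 5 + o**2 (S(o, R) = o**2 + 5 = 5 + o**2)
L = -35 (L = 5*((28 - 1*41) + (5 + 1**2)) = 5*((28 - 41) + (5 + 1)) = 5*(-13 + 6) = 5*(-7) = -35)
(41 - 25)**2 + L = (41 - 25)**2 - 35 = 16**2 - 35 = 256 - 35 = 221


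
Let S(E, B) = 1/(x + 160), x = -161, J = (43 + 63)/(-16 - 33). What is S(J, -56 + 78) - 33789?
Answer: -33790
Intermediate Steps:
J = -106/49 (J = 106/(-49) = 106*(-1/49) = -106/49 ≈ -2.1633)
S(E, B) = -1 (S(E, B) = 1/(-161 + 160) = 1/(-1) = -1)
S(J, -56 + 78) - 33789 = -1 - 33789 = -33790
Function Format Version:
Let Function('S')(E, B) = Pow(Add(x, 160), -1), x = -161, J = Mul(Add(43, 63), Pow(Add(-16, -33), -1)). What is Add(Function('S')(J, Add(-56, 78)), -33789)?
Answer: -33790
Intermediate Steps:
J = Rational(-106, 49) (J = Mul(106, Pow(-49, -1)) = Mul(106, Rational(-1, 49)) = Rational(-106, 49) ≈ -2.1633)
Function('S')(E, B) = -1 (Function('S')(E, B) = Pow(Add(-161, 160), -1) = Pow(-1, -1) = -1)
Add(Function('S')(J, Add(-56, 78)), -33789) = Add(-1, -33789) = -33790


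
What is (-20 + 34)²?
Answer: 196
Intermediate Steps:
(-20 + 34)² = 14² = 196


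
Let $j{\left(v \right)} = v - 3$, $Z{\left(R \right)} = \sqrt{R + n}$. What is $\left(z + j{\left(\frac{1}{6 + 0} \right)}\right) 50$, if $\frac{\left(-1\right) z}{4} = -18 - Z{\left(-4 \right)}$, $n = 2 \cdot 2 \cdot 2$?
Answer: $\frac{11575}{3} \approx 3858.3$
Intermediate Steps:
$n = 8$ ($n = 4 \cdot 2 = 8$)
$Z{\left(R \right)} = \sqrt{8 + R}$ ($Z{\left(R \right)} = \sqrt{R + 8} = \sqrt{8 + R}$)
$j{\left(v \right)} = -3 + v$ ($j{\left(v \right)} = v - 3 = -3 + v$)
$z = 80$ ($z = - 4 \left(-18 - \sqrt{8 - 4}\right) = - 4 \left(-18 - \sqrt{4}\right) = - 4 \left(-18 - 2\right) = \left(-4\right) \left(-20\right) = 80$)
$\left(z + j{\left(\frac{1}{6 + 0} \right)}\right) 50 = \left(80 - \left(3 - \frac{1}{6 + 0}\right)\right) 50 = \left(80 - \left(3 - \frac{1}{6}\right)\right) 50 = \left(80 + \left(-3 + \frac{1}{6}\right)\right) 50 = \left(80 - \frac{17}{6}\right) 50 = \frac{463}{6} \cdot 50 = \frac{11575}{3}$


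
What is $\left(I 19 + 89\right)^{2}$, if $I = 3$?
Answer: $21316$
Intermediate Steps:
$\left(I 19 + 89\right)^{2} = \left(3 \cdot 19 + 89\right)^{2} = \left(57 + 89\right)^{2} = 146^{2} = 21316$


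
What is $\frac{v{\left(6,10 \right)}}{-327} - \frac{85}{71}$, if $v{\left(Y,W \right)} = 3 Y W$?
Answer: $- \frac{13525}{7739} \approx -1.7476$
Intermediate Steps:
$v{\left(Y,W \right)} = 3 W Y$
$\frac{v{\left(6,10 \right)}}{-327} - \frac{85}{71} = \frac{3 \cdot 10 \cdot 6}{-327} - \frac{85}{71} = 180 \left(- \frac{1}{327}\right) - \frac{85}{71} = - \frac{60}{109} - \frac{85}{71} = - \frac{13525}{7739}$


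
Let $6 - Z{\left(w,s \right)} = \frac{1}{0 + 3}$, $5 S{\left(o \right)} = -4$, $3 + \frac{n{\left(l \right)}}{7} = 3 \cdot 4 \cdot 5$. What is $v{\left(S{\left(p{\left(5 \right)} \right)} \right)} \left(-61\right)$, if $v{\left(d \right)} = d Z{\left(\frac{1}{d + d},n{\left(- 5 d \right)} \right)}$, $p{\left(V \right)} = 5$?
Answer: $\frac{4148}{15} \approx 276.53$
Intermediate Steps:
$n{\left(l \right)} = 399$ ($n{\left(l \right)} = -21 + 7 \cdot 3 \cdot 4 \cdot 5 = -21 + 7 \cdot 12 \cdot 5 = -21 + 7 \cdot 60 = -21 + 420 = 399$)
$S{\left(o \right)} = - \frac{4}{5}$ ($S{\left(o \right)} = \frac{1}{5} \left(-4\right) = - \frac{4}{5}$)
$Z{\left(w,s \right)} = \frac{17}{3}$ ($Z{\left(w,s \right)} = 6 - \frac{1}{0 + 3} = 6 - \frac{1}{3} = \frac{17}{3}$)
$v{\left(d \right)} = \frac{17 d}{3}$ ($v{\left(d \right)} = d \frac{17}{3} = \frac{17 d}{3}$)
$v{\left(S{\left(p{\left(5 \right)} \right)} \right)} \left(-61\right) = \frac{17}{3} \left(- \frac{4}{5}\right) \left(-61\right) = \left(- \frac{68}{15}\right) \left(-61\right) = \frac{4148}{15}$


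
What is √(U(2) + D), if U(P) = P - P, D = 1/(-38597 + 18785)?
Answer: I*√4953/9906 ≈ 0.0071045*I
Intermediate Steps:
D = -1/19812 (D = 1/(-19812) = -1/19812 ≈ -5.0474e-5)
U(P) = 0
√(U(2) + D) = √(0 - 1/19812) = √(-1/19812) = I*√4953/9906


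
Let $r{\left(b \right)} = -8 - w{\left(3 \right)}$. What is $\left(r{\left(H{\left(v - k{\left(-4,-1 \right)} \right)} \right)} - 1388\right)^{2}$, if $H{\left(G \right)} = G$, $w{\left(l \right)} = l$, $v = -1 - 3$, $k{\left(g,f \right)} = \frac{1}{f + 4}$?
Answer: $1957201$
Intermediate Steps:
$k{\left(g,f \right)} = \frac{1}{4 + f}$
$v = -4$ ($v = -1 - 3 = -4$)
$r{\left(b \right)} = -11$ ($r{\left(b \right)} = -8 - 3 = -11$)
$\left(r{\left(H{\left(v - k{\left(-4,-1 \right)} \right)} \right)} - 1388\right)^{2} = \left(-11 - 1388\right)^{2} = \left(-1399\right)^{2} = 1957201$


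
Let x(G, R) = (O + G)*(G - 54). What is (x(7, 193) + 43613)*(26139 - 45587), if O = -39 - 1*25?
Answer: -900286816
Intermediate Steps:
O = -64 (O = -39 - 25 = -64)
x(G, R) = (-64 + G)*(-54 + G) (x(G, R) = (-64 + G)*(G - 54) = (-64 + G)*(-54 + G))
(x(7, 193) + 43613)*(26139 - 45587) = ((3456 + 7² - 118*7) + 43613)*(26139 - 45587) = ((3456 + 49 - 826) + 43613)*(-19448) = (2679 + 43613)*(-19448) = 46292*(-19448) = -900286816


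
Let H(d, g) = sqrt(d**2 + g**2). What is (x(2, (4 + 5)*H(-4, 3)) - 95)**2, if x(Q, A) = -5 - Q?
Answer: 10404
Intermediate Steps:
(x(2, (4 + 5)*H(-4, 3)) - 95)**2 = ((-5 - 1*2) - 95)**2 = ((-5 - 2) - 95)**2 = (-7 - 95)**2 = (-102)**2 = 10404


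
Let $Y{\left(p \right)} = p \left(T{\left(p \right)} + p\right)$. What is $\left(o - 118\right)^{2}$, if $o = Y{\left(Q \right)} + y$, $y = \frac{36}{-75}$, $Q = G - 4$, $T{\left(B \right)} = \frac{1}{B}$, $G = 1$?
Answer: $\frac{7354944}{625} \approx 11768.0$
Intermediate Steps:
$Q = -3$ ($Q = 1 - 4 = -3$)
$Y{\left(p \right)} = p \left(p + \frac{1}{p}\right)$ ($Y{\left(p \right)} = p \left(\frac{1}{p} + p\right) = p \left(p + \frac{1}{p}\right)$)
$y = - \frac{12}{25}$ ($y = 36 \left(- \frac{1}{75}\right) = - \frac{12}{25} \approx -0.48$)
$o = \frac{238}{25}$ ($o = \left(1 + \left(-3\right)^{2}\right) - \frac{12}{25} = \left(1 + 9\right) - \frac{12}{25} = 10 - \frac{12}{25} = \frac{238}{25} \approx 9.52$)
$\left(o - 118\right)^{2} = \left(\frac{238}{25} - 118\right)^{2} = \left(- \frac{2712}{25}\right)^{2} = \frac{7354944}{625}$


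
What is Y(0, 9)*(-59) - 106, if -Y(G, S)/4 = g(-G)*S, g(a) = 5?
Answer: 10514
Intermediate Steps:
Y(G, S) = -20*S
Y(0, 9)*(-59) - 106 = -20*9*(-59) - 106 = -180*(-59) - 106 = 10620 - 106 = 10514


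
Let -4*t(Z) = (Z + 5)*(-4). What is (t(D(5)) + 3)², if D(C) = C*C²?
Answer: 17689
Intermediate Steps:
D(C) = C³
t(Z) = 5 + Z (t(Z) = -(Z + 5)*(-4)/4 = -(5 + Z)*(-4)/4 = -(-20 - 4*Z)/4 = 5 + Z)
(t(D(5)) + 3)² = ((5 + 5³) + 3)² = ((5 + 125) + 3)² = (130 + 3)² = 133² = 17689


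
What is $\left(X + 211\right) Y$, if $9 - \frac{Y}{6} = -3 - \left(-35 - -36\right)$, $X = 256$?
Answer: $36426$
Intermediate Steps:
$Y = 78$ ($Y = 54 - 6 \left(-3 - \left(-35 - -36\right)\right) = 54 - 6 \left(-3 - \left(-35 + 36\right)\right) = 54 - 6 \left(-3 - 1\right) = 54 - -24 = 54 + 24 = 78$)
$\left(X + 211\right) Y = \left(256 + 211\right) 78 = 467 \cdot 78 = 36426$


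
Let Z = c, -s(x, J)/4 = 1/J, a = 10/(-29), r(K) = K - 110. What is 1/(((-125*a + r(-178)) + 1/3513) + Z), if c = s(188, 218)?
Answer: -11104593/2719677127 ≈ -0.0040831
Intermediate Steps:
r(K) = -110 + K
a = -10/29 (a = 10*(-1/29) = -10/29 ≈ -0.34483)
s(x, J) = -4/J
c = -2/109 (c = -4/218 = -4*1/218 = -2/109 ≈ -0.018349)
Z = -2/109 ≈ -0.018349
1/(((-125*a + r(-178)) + 1/3513) + Z) = 1/(((-125*(-10/29) + (-110 - 178)) + 1/3513) - 2/109) = 1/(((1250/29 - 288) + 1/3513) - 2/109) = 1/((-7102/29 + 1/3513) - 2/109) = 1/(-24949297/101877 - 2/109) = 1/(-2719677127/11104593) = -11104593/2719677127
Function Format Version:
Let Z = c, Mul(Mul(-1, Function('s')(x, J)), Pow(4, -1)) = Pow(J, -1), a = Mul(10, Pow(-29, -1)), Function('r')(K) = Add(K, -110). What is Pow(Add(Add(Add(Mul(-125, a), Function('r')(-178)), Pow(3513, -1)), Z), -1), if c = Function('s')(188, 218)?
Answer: Rational(-11104593, 2719677127) ≈ -0.0040831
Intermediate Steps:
Function('r')(K) = Add(-110, K)
a = Rational(-10, 29) (a = Mul(10, Rational(-1, 29)) = Rational(-10, 29) ≈ -0.34483)
Function('s')(x, J) = Mul(-4, Pow(J, -1))
c = Rational(-2, 109) (c = Mul(-4, Pow(218, -1)) = Mul(-4, Rational(1, 218)) = Rational(-2, 109) ≈ -0.018349)
Z = Rational(-2, 109) ≈ -0.018349
Pow(Add(Add(Add(Mul(-125, a), Function('r')(-178)), Pow(3513, -1)), Z), -1) = Pow(Add(Add(Add(Mul(-125, Rational(-10, 29)), Add(-110, -178)), Pow(3513, -1)), Rational(-2, 109)), -1) = Pow(Add(Add(Add(Rational(1250, 29), -288), Rational(1, 3513)), Rational(-2, 109)), -1) = Pow(Add(Add(Rational(-7102, 29), Rational(1, 3513)), Rational(-2, 109)), -1) = Pow(Add(Rational(-24949297, 101877), Rational(-2, 109)), -1) = Pow(Rational(-2719677127, 11104593), -1) = Rational(-11104593, 2719677127)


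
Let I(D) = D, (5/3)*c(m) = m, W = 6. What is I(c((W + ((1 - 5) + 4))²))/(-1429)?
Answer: -108/7145 ≈ -0.015115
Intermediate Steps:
c(m) = 3*m/5
I(c((W + ((1 - 5) + 4))²))/(-1429) = (3*(6 + ((1 - 5) + 4))²/5)/(-1429) = (3*(6 + (-4 + 4))²/5)*(-1/1429) = (3*(6 + 0)²/5)*(-1/1429) = ((⅗)*6²)*(-1/1429) = ((⅗)*36)*(-1/1429) = (108/5)*(-1/1429) = -108/7145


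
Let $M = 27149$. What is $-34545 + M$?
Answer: $-7396$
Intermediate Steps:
$-34545 + M = -34545 + 27149 = -7396$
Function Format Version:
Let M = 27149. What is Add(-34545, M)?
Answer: -7396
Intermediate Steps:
Add(-34545, M) = Add(-34545, 27149) = -7396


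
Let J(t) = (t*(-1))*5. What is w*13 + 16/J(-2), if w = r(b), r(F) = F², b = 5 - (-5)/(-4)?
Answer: 14753/80 ≈ 184.41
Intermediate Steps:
b = 15/4 (b = 5 - (-5)*(-1)/4 = 5 - 1*5/4 = 5 - 5/4 = 15/4 ≈ 3.7500)
J(t) = -5*t (J(t) = -t*5 = -5*t)
w = 225/16 (w = (15/4)² = 225/16 ≈ 14.063)
w*13 + 16/J(-2) = (225/16)*13 + 16/((-5*(-2))) = 2925/16 + 16/10 = 2925/16 + 16*(⅒) = 2925/16 + 8/5 = 14753/80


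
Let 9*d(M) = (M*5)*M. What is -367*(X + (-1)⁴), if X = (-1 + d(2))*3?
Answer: -5138/3 ≈ -1712.7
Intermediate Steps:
d(M) = 5*M²/9 (d(M) = ((M*5)*M)/9 = ((5*M)*M)/9 = (5*M²)/9 = 5*M²/9)
X = 11/3 (X = (-1 + (5/9)*2²)*3 = (-1 + (5/9)*4)*3 = (-1 + 20/9)*3 = (11/9)*3 = 11/3 ≈ 3.6667)
-367*(X + (-1)⁴) = -367*(11/3 + (-1)⁴) = -367*(11/3 + 1) = -367*14/3 = -5138/3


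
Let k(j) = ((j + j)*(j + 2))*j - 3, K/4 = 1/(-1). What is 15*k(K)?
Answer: -1005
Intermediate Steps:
K = -4 (K = 4*(1/(-1)) = 4*(1*(-1)) = 4*(-1) = -4)
k(j) = -3 + 2*j²*(2 + j) (k(j) = ((2*j)*(2 + j))*j - 3 = (2*j*(2 + j))*j - 3 = 2*j²*(2 + j) - 3 = -3 + 2*j²*(2 + j))
15*k(K) = 15*(-3 + 2*(-4)³ + 4*(-4)²) = 15*(-3 + 2*(-64) + 4*16) = 15*(-3 - 128 + 64) = 15*(-67) = -1005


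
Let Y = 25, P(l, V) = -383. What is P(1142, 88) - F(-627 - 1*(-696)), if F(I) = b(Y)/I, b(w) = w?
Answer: -26452/69 ≈ -383.36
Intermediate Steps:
F(I) = 25/I
P(1142, 88) - F(-627 - 1*(-696)) = -383 - 25/(-627 - 1*(-696)) = -383 - 25/(-627 + 696) = -383 - 25/69 = -26452/69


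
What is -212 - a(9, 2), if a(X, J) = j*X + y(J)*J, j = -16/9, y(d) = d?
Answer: -200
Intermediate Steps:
j = -16/9 (j = -16*⅑ = -16/9 ≈ -1.7778)
a(X, J) = J² - 16*X/9 (a(X, J) = -16*X/9 + J*J = -16*X/9 + J² = J² - 16*X/9)
-212 - a(9, 2) = -212 - (2² - 16/9*9) = -212 - (4 - 16) = -212 - 1*(-12) = -212 + 12 = -200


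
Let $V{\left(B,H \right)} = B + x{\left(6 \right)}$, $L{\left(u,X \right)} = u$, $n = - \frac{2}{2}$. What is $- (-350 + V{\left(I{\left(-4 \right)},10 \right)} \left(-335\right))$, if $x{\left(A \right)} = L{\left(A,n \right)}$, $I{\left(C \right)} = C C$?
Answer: $7720$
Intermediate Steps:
$n = -1$ ($n = \left(-2\right) \frac{1}{2} = -1$)
$I{\left(C \right)} = C^{2}$
$x{\left(A \right)} = A$
$V{\left(B,H \right)} = 6 + B$ ($V{\left(B,H \right)} = B + 6 = 6 + B$)
$- (-350 + V{\left(I{\left(-4 \right)},10 \right)} \left(-335\right)) = - (-350 + \left(6 + \left(-4\right)^{2}\right) \left(-335\right)) = - (-350 + \left(6 + 16\right) \left(-335\right)) = - (-350 + 22 \left(-335\right)) = - (-350 - 7370) = \left(-1\right) \left(-7720\right) = 7720$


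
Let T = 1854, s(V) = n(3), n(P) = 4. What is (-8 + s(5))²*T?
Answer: 29664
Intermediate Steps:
s(V) = 4
(-8 + s(5))²*T = (-8 + 4)²*1854 = (-4)²*1854 = 16*1854 = 29664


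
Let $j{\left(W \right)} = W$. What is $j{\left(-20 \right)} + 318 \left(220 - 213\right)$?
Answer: $2206$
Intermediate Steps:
$j{\left(-20 \right)} + 318 \left(220 - 213\right) = -20 + 318 \left(220 - 213\right) = -20 + 318 \cdot 7 = -20 + 2226 = 2206$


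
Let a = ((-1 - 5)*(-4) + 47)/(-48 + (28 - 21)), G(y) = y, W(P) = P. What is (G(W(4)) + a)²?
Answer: 8649/1681 ≈ 5.1451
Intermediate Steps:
a = -71/41 (a = (-6*(-4) + 47)/(-48 + 7) = (24 + 47)/(-41) = 71*(-1/41) = -71/41 ≈ -1.7317)
(G(W(4)) + a)² = (4 - 71/41)² = (93/41)² = 8649/1681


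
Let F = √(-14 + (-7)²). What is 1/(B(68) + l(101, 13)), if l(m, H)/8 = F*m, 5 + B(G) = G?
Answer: -9/3263753 + 808*√35/22846271 ≈ 0.00020648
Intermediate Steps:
B(G) = -5 + G
F = √35 (F = √(-14 + 49) = √35 ≈ 5.9161)
l(m, H) = 8*m*√35 (l(m, H) = 8*(√35*m) = 8*(m*√35) = 8*m*√35)
1/(B(68) + l(101, 13)) = 1/((-5 + 68) + 8*101*√35) = 1/(63 + 808*√35)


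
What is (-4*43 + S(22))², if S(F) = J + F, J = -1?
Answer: 22801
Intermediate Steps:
S(F) = -1 + F
(-4*43 + S(22))² = (-4*43 + (-1 + 22))² = (-172 + 21)² = (-151)² = 22801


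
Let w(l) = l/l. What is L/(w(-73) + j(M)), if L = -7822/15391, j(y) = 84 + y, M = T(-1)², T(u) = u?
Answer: -3911/661813 ≈ -0.0059095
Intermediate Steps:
w(l) = 1
M = 1 (M = (-1)² = 1)
L = -7822/15391 (L = -7822*1/15391 = -7822/15391 ≈ -0.50822)
L/(w(-73) + j(M)) = -7822/(15391*(1 + (84 + 1))) = -7822/(15391*(1 + 85)) = -7822/15391/86 = -7822/15391*1/86 = -3911/661813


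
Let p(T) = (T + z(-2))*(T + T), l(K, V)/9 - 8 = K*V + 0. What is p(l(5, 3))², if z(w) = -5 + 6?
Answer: 7415276544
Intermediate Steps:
l(K, V) = 72 + 9*K*V (l(K, V) = 72 + 9*(K*V + 0) = 72 + 9*(K*V) = 72 + 9*K*V)
z(w) = 1
p(T) = 2*T*(1 + T) (p(T) = (T + 1)*(T + T) = (1 + T)*(2*T) = 2*T*(1 + T))
p(l(5, 3))² = (2*(72 + 9*5*3)*(1 + (72 + 9*5*3)))² = (2*(72 + 135)*(1 + (72 + 135)))² = (2*207*(1 + 207))² = (2*207*208)² = 86112² = 7415276544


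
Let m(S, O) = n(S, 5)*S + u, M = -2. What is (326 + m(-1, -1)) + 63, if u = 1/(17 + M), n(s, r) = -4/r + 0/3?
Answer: 5848/15 ≈ 389.87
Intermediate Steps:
n(s, r) = -4/r (n(s, r) = -4/r + 0*(⅓) = -4/r + 0 = -4/r)
u = 1/15 (u = 1/(17 - 2) = 1/15 ≈ 0.066667)
m(S, O) = 1/15 - 4*S/5 (m(S, O) = (-4/5)*S + 1/15 = (-4*⅕)*S + 1/15 = -4*S/5 + 1/15 = 1/15 - 4*S/5)
(326 + m(-1, -1)) + 63 = (326 + (1/15 - ⅘*(-1))) + 63 = (326 + (1/15 + ⅘)) + 63 = (326 + 13/15) + 63 = 4903/15 + 63 = 5848/15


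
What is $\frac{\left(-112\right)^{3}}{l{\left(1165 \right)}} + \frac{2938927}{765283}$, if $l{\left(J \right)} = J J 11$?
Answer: $\frac{42801469658701}{11425273416425} \approx 3.7462$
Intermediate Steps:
$l{\left(J \right)} = 11 J^{2}$ ($l{\left(J \right)} = J^{2} \cdot 11 = 11 J^{2}$)
$\frac{\left(-112\right)^{3}}{l{\left(1165 \right)}} + \frac{2938927}{765283} = \frac{\left(-112\right)^{3}}{11 \cdot 1165^{2}} + \frac{2938927}{765283} = - \frac{1404928}{11 \cdot 1357225} + 2938927 \cdot \frac{1}{765283} = - \frac{1404928}{14929475} + \frac{2938927}{765283} = \frac{42801469658701}{11425273416425}$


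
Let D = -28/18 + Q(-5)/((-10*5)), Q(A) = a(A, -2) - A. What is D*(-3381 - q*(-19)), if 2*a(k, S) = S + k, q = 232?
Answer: -1465529/900 ≈ -1628.4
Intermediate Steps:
a(k, S) = S/2 + k/2 (a(k, S) = (S + k)/2 = S/2 + k/2)
Q(A) = -1 - A/2 (Q(A) = ((1/2)*(-2) + A/2) - A = (-1 + A/2) - A = -1 - A/2)
D = -1427/900 (D = -28/18 + (-1 - 1/2*(-5))/((-10*5)) = -28*1/18 + (-1 + 5/2)/(-50) = -14/9 + (3/2)*(-1/50) = -14/9 - 3/100 = -1427/900 ≈ -1.5856)
D*(-3381 - q*(-19)) = -1427*(-3381 - 232*(-19))/900 = -1427*(-3381 - 1*(-4408))/900 = -1427*(-3381 + 4408)/900 = -1427/900*1027 = -1465529/900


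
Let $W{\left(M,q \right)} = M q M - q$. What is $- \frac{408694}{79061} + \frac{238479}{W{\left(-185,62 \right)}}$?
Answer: $- \frac{282782835351}{55919529056} \approx -5.057$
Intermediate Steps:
$W{\left(M,q \right)} = - q + q M^{2}$ ($W{\left(M,q \right)} = q M^{2} - q = - q + q M^{2}$)
$- \frac{408694}{79061} + \frac{238479}{W{\left(-185,62 \right)}} = - \frac{408694}{79061} + \frac{238479}{62 \left(-1 + \left(-185\right)^{2}\right)} = \left(-408694\right) \frac{1}{79061} + \frac{238479}{62 \left(-1 + 34225\right)} = - \frac{408694}{79061} + \frac{238479}{62 \cdot 34224} = - \frac{408694}{79061} + \frac{238479}{2121888} = - \frac{408694}{79061} + 238479 \cdot \frac{1}{2121888} = - \frac{408694}{79061} + \frac{79493}{707296} = - \frac{282782835351}{55919529056}$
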